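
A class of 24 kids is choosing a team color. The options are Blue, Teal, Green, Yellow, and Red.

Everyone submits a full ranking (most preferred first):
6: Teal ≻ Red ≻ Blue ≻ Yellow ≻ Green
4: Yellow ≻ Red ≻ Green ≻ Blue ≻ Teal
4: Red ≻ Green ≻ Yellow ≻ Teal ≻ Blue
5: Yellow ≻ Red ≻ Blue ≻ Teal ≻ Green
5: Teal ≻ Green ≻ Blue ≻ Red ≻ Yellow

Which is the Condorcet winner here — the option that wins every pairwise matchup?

Red

Red vs Blue: 19–5
Red vs Teal: 13–11
Red vs Green: 19–5
Red vs Yellow: 15–9
Red beats every other option.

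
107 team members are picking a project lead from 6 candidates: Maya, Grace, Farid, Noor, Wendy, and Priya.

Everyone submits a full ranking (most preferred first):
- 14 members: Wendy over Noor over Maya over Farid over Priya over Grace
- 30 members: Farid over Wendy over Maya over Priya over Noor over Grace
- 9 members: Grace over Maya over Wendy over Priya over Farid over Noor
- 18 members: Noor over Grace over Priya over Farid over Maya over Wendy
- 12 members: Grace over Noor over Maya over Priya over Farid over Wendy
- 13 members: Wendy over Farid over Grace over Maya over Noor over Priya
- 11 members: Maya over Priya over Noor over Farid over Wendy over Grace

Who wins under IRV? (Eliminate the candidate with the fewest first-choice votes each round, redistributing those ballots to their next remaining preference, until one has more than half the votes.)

Round 1: Maya 11, Grace 21, Farid 30, Noor 18, Wendy 27, Priya 0. Priya eliminated.
Round 2: Maya 11, Grace 21, Farid 30, Noor 18, Wendy 27. Maya eliminated.
Round 3: Grace 21, Farid 30, Noor 29, Wendy 27. Grace eliminated.
Round 4: Farid 30, Noor 41, Wendy 36. Farid eliminated.
Round 5: Noor 41, Wendy 66. Wendy has a majority (≥54).

Wendy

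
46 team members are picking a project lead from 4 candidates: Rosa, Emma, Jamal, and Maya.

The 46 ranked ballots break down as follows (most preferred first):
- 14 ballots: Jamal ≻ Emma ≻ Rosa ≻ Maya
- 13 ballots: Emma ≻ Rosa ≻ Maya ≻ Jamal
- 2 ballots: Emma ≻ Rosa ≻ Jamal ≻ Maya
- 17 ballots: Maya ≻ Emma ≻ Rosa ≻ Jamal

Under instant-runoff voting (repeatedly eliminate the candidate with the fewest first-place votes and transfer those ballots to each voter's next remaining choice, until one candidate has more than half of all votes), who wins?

Emma

Round 1: Rosa 0, Emma 15, Jamal 14, Maya 17. Rosa eliminated.
Round 2: Emma 15, Jamal 14, Maya 17. Jamal eliminated.
Round 3: Emma 29, Maya 17. Emma has a majority (≥24).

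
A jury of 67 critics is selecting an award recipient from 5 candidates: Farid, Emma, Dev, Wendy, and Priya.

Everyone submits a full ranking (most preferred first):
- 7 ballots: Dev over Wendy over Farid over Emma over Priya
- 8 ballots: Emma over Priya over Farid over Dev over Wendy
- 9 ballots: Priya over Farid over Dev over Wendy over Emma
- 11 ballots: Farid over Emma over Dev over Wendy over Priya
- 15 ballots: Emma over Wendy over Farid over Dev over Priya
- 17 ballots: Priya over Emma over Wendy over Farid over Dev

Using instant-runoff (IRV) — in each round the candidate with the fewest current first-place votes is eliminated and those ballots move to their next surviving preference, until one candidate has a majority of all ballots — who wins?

Emma

Round 1: Farid 11, Emma 23, Dev 7, Wendy 0, Priya 26. Wendy eliminated.
Round 2: Farid 11, Emma 23, Dev 7, Priya 26. Dev eliminated.
Round 3: Farid 18, Emma 23, Priya 26. Farid eliminated.
Round 4: Emma 41, Priya 26. Emma has a majority (≥34).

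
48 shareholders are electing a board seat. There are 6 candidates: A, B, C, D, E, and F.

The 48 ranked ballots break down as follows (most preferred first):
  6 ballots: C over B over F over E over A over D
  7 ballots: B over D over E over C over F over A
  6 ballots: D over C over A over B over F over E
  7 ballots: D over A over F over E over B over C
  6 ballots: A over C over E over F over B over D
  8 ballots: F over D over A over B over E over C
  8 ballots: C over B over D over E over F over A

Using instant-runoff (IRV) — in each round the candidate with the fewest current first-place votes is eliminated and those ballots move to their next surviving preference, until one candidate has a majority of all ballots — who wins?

Round 1: A 6, B 7, C 14, D 13, E 0, F 8. E eliminated.
Round 2: A 6, B 7, C 14, D 13, F 8. A eliminated.
Round 3: B 7, C 20, D 13, F 8. B eliminated.
Round 4: C 20, D 20, F 8. F eliminated.
Round 5: C 20, D 28. D has a majority (≥25).

D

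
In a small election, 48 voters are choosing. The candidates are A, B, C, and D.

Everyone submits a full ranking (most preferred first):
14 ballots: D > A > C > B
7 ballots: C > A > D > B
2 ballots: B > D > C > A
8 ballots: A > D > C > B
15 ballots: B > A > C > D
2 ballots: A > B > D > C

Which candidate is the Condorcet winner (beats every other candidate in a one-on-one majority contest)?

A vs B: 31–17
A vs C: 39–9
A vs D: 32–16
A beats every other candidate.

A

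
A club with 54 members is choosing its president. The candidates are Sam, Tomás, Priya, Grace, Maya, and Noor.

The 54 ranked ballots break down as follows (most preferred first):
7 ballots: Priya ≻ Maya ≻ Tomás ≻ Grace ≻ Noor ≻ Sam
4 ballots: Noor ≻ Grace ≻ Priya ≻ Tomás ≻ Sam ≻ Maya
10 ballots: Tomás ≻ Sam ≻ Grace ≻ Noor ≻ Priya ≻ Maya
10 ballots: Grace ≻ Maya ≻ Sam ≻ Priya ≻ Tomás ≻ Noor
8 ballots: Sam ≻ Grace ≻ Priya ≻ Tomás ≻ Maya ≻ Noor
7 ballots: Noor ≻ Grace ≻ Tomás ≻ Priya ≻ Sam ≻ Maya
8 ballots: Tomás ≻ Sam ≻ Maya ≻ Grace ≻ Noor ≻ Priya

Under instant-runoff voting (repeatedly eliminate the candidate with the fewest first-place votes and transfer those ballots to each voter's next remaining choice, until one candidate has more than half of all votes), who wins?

Round 1: Sam 8, Tomás 18, Priya 7, Grace 10, Maya 0, Noor 11. Maya eliminated.
Round 2: Sam 8, Tomás 18, Priya 7, Grace 10, Noor 11. Priya eliminated.
Round 3: Sam 8, Tomás 25, Grace 10, Noor 11. Sam eliminated.
Round 4: Tomás 25, Grace 18, Noor 11. Noor eliminated.
Round 5: Tomás 25, Grace 29. Grace has a majority (≥28).

Grace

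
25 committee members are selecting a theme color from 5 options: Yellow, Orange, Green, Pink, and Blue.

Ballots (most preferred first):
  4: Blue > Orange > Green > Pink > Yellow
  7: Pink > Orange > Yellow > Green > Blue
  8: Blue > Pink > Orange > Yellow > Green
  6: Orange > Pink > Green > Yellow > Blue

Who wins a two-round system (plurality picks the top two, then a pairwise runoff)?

Pink

Round 1 first-place votes: Yellow 0, Orange 6, Green 0, Pink 7, Blue 12. Blue and Pink advance.
Runoff: Blue is ranked above Pink on 12 ballots, Pink above Blue on 13.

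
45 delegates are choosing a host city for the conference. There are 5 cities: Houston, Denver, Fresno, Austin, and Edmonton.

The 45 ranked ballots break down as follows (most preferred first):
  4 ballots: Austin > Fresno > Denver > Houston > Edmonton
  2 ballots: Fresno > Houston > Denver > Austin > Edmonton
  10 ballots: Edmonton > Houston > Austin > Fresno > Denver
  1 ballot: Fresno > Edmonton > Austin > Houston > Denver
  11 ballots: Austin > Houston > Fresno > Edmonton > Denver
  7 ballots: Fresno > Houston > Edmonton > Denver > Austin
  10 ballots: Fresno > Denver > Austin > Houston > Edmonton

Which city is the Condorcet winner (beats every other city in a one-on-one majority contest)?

Austin vs Houston: 26–19
Austin vs Denver: 26–19
Austin vs Fresno: 25–20
Austin vs Edmonton: 27–18
Austin beats every other city.

Austin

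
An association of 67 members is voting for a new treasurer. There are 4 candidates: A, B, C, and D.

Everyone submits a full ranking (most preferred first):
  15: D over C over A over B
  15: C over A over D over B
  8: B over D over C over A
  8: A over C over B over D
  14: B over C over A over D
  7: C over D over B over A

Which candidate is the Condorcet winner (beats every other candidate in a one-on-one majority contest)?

C

C vs A: 59–8
C vs B: 45–22
C vs D: 44–23
C beats every other candidate.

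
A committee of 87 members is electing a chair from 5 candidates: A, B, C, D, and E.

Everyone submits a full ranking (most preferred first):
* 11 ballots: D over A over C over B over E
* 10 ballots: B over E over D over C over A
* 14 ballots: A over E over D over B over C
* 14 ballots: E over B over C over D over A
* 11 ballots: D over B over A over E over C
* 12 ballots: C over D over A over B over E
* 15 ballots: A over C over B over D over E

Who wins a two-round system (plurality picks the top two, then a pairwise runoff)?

D

Round 1 first-place votes: A 29, B 10, C 12, D 22, E 14. A and D advance.
Runoff: A is ranked above D on 29 ballots, D above A on 58.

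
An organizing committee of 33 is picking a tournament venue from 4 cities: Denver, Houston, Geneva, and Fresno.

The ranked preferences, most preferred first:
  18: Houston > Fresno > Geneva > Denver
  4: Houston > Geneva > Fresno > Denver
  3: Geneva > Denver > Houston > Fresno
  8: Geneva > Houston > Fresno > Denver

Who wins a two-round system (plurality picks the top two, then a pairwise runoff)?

Houston

Round 1 first-place votes: Denver 0, Houston 22, Geneva 11, Fresno 0. Houston and Geneva advance.
Runoff: Houston is ranked above Geneva on 22 ballots, Geneva above Houston on 11.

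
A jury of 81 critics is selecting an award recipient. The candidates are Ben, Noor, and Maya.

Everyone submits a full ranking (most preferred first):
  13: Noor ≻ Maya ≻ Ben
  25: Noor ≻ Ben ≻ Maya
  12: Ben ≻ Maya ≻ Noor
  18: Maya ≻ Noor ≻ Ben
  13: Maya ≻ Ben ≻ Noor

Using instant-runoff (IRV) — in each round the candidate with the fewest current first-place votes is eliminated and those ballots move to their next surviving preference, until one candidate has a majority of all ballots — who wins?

Round 1: Ben 12, Noor 38, Maya 31. Ben eliminated.
Round 2: Noor 38, Maya 43. Maya has a majority (≥41).

Maya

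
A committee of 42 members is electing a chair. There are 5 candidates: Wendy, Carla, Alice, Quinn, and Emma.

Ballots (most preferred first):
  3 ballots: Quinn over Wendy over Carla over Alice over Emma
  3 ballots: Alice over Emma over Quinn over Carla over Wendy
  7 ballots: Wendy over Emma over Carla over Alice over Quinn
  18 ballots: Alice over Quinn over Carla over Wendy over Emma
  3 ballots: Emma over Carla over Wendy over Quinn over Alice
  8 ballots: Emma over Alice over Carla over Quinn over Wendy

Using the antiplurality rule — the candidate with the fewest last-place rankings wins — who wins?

Carla

Last-place votes: Wendy 11, Carla 0, Alice 3, Quinn 7, Emma 21.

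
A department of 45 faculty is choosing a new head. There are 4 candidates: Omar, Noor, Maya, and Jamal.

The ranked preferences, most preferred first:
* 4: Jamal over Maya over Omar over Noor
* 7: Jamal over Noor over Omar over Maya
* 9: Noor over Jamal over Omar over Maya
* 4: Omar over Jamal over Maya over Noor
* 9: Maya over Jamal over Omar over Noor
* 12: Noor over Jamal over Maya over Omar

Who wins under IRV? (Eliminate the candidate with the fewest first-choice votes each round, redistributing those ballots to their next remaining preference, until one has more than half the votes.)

Round 1: Omar 4, Noor 21, Maya 9, Jamal 11. Omar eliminated.
Round 2: Noor 21, Maya 9, Jamal 15. Maya eliminated.
Round 3: Noor 21, Jamal 24. Jamal has a majority (≥23).

Jamal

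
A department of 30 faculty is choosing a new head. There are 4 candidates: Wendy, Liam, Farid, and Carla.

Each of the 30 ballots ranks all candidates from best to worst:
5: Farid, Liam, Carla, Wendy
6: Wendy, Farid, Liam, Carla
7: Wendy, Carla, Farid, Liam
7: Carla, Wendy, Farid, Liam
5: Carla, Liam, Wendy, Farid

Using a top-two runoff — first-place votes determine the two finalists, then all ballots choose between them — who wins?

Round 1 first-place votes: Wendy 13, Liam 0, Farid 5, Carla 12. Wendy and Carla advance.
Runoff: Wendy is ranked above Carla on 13 ballots, Carla above Wendy on 17.

Carla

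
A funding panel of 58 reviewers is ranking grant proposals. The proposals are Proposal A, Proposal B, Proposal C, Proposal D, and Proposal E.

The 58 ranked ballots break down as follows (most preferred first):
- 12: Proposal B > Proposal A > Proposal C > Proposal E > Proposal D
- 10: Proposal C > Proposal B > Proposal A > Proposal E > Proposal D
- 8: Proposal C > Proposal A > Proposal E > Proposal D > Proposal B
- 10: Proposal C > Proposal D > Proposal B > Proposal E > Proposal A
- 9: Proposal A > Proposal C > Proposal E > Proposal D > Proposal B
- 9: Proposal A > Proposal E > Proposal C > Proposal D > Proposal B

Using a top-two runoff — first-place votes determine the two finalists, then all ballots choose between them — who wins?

Round 1 first-place votes: Proposal A 18, Proposal B 12, Proposal C 28, Proposal D 0, Proposal E 0. Proposal C and Proposal A advance.
Runoff: Proposal C is ranked above Proposal A on 28 ballots, Proposal A above Proposal C on 30.

Proposal A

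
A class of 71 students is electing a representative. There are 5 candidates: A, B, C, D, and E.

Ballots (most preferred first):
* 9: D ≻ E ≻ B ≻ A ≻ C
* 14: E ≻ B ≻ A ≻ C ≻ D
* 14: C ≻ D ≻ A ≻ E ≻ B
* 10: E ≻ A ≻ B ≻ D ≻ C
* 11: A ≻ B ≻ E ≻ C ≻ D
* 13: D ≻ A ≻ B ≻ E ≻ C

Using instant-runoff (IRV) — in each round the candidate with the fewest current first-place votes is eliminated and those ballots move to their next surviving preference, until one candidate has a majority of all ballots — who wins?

Round 1: A 11, B 0, C 14, D 22, E 24. B eliminated.
Round 2: A 11, C 14, D 22, E 24. A eliminated.
Round 3: C 14, D 22, E 35. C eliminated.
Round 4: D 36, E 35. D has a majority (≥36).

D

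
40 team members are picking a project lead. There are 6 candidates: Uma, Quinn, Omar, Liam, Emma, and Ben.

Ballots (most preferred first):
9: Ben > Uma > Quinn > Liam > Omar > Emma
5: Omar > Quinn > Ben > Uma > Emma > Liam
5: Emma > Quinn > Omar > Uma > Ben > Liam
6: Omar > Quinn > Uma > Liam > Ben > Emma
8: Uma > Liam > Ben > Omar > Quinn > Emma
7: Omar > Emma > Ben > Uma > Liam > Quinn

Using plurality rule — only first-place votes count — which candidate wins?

First-place votes: Uma 8, Quinn 0, Omar 18, Liam 0, Emma 5, Ben 9.

Omar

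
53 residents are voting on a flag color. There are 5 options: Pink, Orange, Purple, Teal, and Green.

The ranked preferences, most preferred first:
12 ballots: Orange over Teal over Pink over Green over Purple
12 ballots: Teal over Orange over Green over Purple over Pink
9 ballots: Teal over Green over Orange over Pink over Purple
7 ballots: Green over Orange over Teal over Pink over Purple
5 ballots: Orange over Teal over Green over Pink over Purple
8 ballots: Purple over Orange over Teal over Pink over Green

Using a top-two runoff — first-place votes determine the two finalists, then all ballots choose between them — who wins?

Round 1 first-place votes: Pink 0, Orange 17, Purple 8, Teal 21, Green 7. Teal and Orange advance.
Runoff: Teal is ranked above Orange on 21 ballots, Orange above Teal on 32.

Orange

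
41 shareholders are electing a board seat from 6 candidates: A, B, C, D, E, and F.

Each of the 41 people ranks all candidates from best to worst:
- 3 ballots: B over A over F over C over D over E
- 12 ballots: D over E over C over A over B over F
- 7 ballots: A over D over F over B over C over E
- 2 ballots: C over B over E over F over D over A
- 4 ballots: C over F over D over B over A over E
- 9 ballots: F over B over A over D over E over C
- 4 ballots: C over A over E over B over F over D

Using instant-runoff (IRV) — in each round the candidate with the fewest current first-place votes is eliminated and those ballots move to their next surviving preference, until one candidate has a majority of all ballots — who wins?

Round 1: A 7, B 3, C 10, D 12, E 0, F 9. E eliminated.
Round 2: A 7, B 3, C 10, D 12, F 9. B eliminated.
Round 3: A 10, C 10, D 12, F 9. F eliminated.
Round 4: A 19, C 10, D 12. C eliminated.
Round 5: A 23, D 18. A has a majority (≥21).

A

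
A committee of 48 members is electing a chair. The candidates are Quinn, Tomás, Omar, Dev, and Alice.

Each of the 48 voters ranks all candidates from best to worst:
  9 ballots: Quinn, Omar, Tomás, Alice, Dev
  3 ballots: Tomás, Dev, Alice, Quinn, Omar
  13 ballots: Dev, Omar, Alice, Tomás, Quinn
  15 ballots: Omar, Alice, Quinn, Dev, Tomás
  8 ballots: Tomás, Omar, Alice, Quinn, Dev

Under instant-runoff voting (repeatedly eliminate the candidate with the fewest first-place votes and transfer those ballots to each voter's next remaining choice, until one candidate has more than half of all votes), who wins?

Round 1: Quinn 9, Tomás 11, Omar 15, Dev 13, Alice 0. Alice eliminated.
Round 2: Quinn 9, Tomás 11, Omar 15, Dev 13. Quinn eliminated.
Round 3: Tomás 11, Omar 24, Dev 13. Tomás eliminated.
Round 4: Omar 32, Dev 16. Omar has a majority (≥25).

Omar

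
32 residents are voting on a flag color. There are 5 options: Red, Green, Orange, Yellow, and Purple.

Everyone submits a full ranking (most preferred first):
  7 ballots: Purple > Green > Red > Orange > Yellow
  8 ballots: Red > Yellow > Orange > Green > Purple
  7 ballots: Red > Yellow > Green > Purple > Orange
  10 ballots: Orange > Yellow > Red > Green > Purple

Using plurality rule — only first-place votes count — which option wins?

Red

First-place votes: Red 15, Green 0, Orange 10, Yellow 0, Purple 7.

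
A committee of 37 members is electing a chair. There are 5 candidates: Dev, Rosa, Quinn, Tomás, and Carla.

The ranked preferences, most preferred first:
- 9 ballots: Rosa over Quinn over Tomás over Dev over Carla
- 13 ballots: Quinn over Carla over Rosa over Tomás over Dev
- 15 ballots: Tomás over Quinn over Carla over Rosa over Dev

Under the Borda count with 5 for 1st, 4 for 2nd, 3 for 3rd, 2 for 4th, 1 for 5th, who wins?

Dev: 9×2 + 13×1 + 15×1 = 46
Rosa: 9×5 + 13×3 + 15×2 = 114
Quinn: 9×4 + 13×5 + 15×4 = 161
Tomás: 9×3 + 13×2 + 15×5 = 128
Carla: 9×1 + 13×4 + 15×3 = 106

Quinn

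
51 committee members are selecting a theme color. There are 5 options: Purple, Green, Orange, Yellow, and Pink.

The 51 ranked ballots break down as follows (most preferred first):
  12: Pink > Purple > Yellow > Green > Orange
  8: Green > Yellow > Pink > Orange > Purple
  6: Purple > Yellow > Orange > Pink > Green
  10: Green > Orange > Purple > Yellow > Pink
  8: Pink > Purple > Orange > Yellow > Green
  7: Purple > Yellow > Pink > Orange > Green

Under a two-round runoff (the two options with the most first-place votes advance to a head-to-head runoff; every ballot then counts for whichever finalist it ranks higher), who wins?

Pink

Round 1 first-place votes: Purple 13, Green 18, Orange 0, Yellow 0, Pink 20. Pink and Green advance.
Runoff: Pink is ranked above Green on 33 ballots, Green above Pink on 18.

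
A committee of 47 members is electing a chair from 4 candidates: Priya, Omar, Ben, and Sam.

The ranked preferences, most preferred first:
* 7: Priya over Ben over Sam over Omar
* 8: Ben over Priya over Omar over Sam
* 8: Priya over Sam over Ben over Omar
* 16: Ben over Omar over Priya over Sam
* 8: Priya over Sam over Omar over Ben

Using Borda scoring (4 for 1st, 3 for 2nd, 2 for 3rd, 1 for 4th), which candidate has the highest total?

Priya: 7×4 + 8×3 + 8×4 + 16×2 + 8×4 = 148
Omar: 7×1 + 8×2 + 8×1 + 16×3 + 8×2 = 95
Ben: 7×3 + 8×4 + 8×2 + 16×4 + 8×1 = 141
Sam: 7×2 + 8×1 + 8×3 + 16×1 + 8×3 = 86

Priya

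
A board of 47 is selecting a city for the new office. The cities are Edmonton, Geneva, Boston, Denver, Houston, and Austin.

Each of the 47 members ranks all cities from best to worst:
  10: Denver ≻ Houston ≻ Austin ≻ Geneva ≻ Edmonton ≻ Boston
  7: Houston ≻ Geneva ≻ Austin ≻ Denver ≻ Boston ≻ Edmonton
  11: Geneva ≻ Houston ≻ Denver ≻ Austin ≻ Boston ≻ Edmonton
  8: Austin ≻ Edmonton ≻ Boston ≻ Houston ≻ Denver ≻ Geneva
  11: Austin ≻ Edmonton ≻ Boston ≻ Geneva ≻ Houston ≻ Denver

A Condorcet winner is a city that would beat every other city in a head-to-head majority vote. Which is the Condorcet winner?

Houston

Houston vs Edmonton: 28–19
Houston vs Geneva: 25–22
Houston vs Boston: 28–19
Houston vs Denver: 37–10
Houston vs Austin: 28–19
Houston beats every other city.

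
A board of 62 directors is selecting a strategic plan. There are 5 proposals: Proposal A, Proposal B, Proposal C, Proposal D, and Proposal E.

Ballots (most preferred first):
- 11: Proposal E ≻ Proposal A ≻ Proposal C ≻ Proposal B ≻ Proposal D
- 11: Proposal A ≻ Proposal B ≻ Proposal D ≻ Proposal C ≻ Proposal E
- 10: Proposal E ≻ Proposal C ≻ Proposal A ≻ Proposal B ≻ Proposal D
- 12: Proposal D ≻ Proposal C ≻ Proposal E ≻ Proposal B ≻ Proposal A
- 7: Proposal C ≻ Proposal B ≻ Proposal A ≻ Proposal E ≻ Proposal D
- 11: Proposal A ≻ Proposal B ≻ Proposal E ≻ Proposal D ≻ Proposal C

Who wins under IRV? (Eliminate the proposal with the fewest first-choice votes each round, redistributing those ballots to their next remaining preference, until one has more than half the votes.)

Proposal E

Round 1: Proposal A 22, Proposal B 0, Proposal C 7, Proposal D 12, Proposal E 21. Proposal B eliminated.
Round 2: Proposal A 22, Proposal C 7, Proposal D 12, Proposal E 21. Proposal C eliminated.
Round 3: Proposal A 29, Proposal D 12, Proposal E 21. Proposal D eliminated.
Round 4: Proposal A 29, Proposal E 33. Proposal E has a majority (≥32).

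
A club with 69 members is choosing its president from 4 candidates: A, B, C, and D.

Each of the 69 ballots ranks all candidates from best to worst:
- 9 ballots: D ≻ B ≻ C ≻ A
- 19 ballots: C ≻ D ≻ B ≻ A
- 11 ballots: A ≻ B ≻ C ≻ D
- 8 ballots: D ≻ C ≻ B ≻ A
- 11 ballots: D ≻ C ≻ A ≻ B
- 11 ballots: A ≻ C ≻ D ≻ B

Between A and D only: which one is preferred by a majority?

A is ranked above D on 22 ballots; D above A on 47.

D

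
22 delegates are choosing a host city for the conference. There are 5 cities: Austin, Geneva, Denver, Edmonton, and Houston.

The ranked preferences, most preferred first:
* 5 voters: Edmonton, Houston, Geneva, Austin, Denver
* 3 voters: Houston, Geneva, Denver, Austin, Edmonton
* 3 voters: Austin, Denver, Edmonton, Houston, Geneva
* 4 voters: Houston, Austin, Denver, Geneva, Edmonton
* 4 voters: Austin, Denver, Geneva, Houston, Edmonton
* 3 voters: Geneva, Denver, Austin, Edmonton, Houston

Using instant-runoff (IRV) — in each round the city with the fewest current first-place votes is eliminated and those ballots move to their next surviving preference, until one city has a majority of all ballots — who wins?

Round 1: Austin 7, Geneva 3, Denver 0, Edmonton 5, Houston 7. Denver eliminated.
Round 2: Austin 7, Geneva 3, Edmonton 5, Houston 7. Geneva eliminated.
Round 3: Austin 10, Edmonton 5, Houston 7. Edmonton eliminated.
Round 4: Austin 10, Houston 12. Houston has a majority (≥12).

Houston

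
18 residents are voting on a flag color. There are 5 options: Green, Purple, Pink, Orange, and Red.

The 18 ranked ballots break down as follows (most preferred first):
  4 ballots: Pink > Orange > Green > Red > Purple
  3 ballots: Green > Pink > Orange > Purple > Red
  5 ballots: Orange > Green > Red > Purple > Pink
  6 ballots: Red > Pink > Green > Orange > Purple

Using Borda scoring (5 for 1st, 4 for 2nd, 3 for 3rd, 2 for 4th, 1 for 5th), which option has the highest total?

Green

Green: 4×3 + 3×5 + 5×4 + 6×3 = 65
Purple: 4×1 + 3×2 + 5×2 + 6×1 = 26
Pink: 4×5 + 3×4 + 5×1 + 6×4 = 61
Orange: 4×4 + 3×3 + 5×5 + 6×2 = 62
Red: 4×2 + 3×1 + 5×3 + 6×5 = 56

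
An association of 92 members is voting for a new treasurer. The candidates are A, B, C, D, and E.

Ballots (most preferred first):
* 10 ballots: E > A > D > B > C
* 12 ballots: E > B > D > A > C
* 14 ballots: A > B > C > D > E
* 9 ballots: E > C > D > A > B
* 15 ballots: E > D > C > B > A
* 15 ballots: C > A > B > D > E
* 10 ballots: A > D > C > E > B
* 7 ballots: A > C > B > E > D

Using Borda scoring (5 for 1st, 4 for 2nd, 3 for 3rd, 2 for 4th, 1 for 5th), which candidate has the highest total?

A

A: 10×4 + 12×2 + 14×5 + 9×2 + 15×1 + 15×4 + 10×5 + 7×5 = 312
B: 10×2 + 12×4 + 14×4 + 9×1 + 15×2 + 15×3 + 10×1 + 7×3 = 239
C: 10×1 + 12×1 + 14×3 + 9×4 + 15×3 + 15×5 + 10×3 + 7×4 = 278
D: 10×3 + 12×3 + 14×2 + 9×3 + 15×4 + 15×2 + 10×4 + 7×1 = 258
E: 10×5 + 12×5 + 14×1 + 9×5 + 15×5 + 15×1 + 10×2 + 7×2 = 293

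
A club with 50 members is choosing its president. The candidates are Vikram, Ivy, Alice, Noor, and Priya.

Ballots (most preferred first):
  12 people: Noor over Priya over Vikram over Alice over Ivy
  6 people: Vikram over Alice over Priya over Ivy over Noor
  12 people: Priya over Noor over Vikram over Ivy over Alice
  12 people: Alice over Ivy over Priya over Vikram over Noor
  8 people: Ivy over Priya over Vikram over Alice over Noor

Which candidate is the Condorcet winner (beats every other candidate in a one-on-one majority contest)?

Priya vs Vikram: 44–6
Priya vs Ivy: 30–20
Priya vs Alice: 32–18
Priya vs Noor: 38–12
Priya beats every other candidate.

Priya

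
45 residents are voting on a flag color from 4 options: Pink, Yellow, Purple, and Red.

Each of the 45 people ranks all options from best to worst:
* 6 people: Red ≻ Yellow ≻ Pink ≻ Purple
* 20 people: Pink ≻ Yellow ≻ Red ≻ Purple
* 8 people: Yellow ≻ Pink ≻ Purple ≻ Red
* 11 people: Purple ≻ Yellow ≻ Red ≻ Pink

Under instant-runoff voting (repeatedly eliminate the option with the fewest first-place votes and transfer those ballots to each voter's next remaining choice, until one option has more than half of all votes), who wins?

Yellow

Round 1: Pink 20, Yellow 8, Purple 11, Red 6. Red eliminated.
Round 2: Pink 20, Yellow 14, Purple 11. Purple eliminated.
Round 3: Pink 20, Yellow 25. Yellow has a majority (≥23).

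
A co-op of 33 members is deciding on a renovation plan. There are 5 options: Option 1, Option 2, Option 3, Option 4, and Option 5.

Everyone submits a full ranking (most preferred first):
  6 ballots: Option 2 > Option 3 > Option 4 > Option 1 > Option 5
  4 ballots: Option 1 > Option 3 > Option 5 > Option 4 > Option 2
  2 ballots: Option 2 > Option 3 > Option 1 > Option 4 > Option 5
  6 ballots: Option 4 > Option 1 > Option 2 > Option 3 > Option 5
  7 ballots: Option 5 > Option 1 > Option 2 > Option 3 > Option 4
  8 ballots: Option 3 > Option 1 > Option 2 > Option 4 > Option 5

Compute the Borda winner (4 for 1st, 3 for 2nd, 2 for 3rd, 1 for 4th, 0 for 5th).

Option 1: 6×1 + 4×4 + 2×2 + 6×3 + 7×3 + 8×3 = 89
Option 2: 6×4 + 4×0 + 2×4 + 6×2 + 7×2 + 8×2 = 74
Option 3: 6×3 + 4×3 + 2×3 + 6×1 + 7×1 + 8×4 = 81
Option 4: 6×2 + 4×1 + 2×1 + 6×4 + 7×0 + 8×1 = 50
Option 5: 6×0 + 4×2 + 2×0 + 6×0 + 7×4 + 8×0 = 36

Option 1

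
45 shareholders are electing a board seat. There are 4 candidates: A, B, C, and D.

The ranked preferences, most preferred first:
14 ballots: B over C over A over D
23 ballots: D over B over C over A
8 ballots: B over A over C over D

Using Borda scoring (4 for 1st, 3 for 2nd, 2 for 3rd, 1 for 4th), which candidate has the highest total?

B

A: 14×2 + 23×1 + 8×3 = 75
B: 14×4 + 23×3 + 8×4 = 157
C: 14×3 + 23×2 + 8×2 = 104
D: 14×1 + 23×4 + 8×1 = 114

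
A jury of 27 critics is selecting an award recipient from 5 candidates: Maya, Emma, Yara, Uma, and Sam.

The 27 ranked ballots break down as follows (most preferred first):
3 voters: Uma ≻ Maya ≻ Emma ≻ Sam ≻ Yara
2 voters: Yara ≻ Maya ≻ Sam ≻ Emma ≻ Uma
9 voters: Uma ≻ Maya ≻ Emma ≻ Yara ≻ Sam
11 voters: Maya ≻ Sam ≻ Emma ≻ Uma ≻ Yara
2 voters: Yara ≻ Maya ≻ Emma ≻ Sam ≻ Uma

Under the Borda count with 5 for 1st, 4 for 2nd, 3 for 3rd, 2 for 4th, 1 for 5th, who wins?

Maya

Maya: 3×4 + 2×4 + 9×4 + 11×5 + 2×4 = 119
Emma: 3×3 + 2×2 + 9×3 + 11×3 + 2×3 = 79
Yara: 3×1 + 2×5 + 9×2 + 11×1 + 2×5 = 52
Uma: 3×5 + 2×1 + 9×5 + 11×2 + 2×1 = 86
Sam: 3×2 + 2×3 + 9×1 + 11×4 + 2×2 = 69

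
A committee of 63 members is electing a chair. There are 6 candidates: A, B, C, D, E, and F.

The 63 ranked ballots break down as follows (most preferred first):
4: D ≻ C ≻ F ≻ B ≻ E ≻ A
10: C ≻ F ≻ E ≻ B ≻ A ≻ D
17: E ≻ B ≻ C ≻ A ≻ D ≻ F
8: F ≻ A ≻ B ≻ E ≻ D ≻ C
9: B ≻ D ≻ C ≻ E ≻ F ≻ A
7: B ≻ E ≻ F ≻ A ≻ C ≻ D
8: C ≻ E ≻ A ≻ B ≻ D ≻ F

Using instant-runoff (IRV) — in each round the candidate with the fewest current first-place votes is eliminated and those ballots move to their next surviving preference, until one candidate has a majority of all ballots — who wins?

B

Round 1: A 0, B 16, C 18, D 4, E 17, F 8. A eliminated.
Round 2: B 16, C 18, D 4, E 17, F 8. D eliminated.
Round 3: B 16, C 22, E 17, F 8. F eliminated.
Round 4: B 24, C 22, E 17. E eliminated.
Round 5: B 41, C 22. B has a majority (≥32).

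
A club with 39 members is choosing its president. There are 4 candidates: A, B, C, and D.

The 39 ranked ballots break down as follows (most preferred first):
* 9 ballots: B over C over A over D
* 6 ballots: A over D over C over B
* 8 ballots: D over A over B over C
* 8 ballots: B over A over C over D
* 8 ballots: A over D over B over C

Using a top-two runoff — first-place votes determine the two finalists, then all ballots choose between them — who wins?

A

Round 1 first-place votes: A 14, B 17, C 0, D 8. B and A advance.
Runoff: B is ranked above A on 17 ballots, A above B on 22.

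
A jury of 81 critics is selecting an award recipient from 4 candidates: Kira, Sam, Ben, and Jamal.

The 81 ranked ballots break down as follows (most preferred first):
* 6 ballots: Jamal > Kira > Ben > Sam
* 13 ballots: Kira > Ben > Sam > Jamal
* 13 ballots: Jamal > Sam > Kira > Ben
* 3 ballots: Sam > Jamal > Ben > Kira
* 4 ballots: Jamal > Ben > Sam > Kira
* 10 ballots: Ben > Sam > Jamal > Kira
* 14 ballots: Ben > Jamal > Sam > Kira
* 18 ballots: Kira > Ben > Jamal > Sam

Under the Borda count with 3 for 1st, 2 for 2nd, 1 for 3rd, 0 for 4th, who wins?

Ben

Kira: 6×2 + 13×3 + 13×1 + 3×0 + 4×0 + 10×0 + 14×0 + 18×3 = 118
Sam: 6×0 + 13×1 + 13×2 + 3×3 + 4×1 + 10×2 + 14×1 + 18×0 = 86
Ben: 6×1 + 13×2 + 13×0 + 3×1 + 4×2 + 10×3 + 14×3 + 18×2 = 151
Jamal: 6×3 + 13×0 + 13×3 + 3×2 + 4×3 + 10×1 + 14×2 + 18×1 = 131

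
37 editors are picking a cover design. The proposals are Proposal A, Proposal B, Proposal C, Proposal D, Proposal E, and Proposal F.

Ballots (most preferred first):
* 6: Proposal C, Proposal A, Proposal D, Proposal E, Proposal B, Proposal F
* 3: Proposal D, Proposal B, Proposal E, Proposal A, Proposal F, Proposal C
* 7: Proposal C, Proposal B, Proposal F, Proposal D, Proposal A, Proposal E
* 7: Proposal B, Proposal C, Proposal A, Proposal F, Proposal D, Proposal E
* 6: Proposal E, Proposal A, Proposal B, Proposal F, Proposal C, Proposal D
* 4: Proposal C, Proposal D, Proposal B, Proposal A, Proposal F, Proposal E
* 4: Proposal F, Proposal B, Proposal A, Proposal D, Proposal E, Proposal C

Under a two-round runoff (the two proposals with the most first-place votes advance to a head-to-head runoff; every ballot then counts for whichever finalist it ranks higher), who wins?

Round 1 first-place votes: Proposal A 0, Proposal B 7, Proposal C 17, Proposal D 3, Proposal E 6, Proposal F 4. Proposal C and Proposal B advance.
Runoff: Proposal C is ranked above Proposal B on 17 ballots, Proposal B above Proposal C on 20.

Proposal B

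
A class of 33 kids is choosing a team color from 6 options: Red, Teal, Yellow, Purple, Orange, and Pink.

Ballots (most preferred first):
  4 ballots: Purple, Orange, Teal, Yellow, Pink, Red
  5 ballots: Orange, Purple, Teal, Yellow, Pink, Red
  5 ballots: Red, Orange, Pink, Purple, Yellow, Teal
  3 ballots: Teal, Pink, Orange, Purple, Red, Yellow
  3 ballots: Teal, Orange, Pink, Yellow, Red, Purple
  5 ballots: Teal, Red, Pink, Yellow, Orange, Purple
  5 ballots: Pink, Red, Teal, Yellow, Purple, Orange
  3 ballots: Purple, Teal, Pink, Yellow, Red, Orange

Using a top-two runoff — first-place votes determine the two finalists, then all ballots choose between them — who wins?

Round 1 first-place votes: Red 5, Teal 11, Yellow 0, Purple 7, Orange 5, Pink 5. Teal and Purple advance.
Runoff: Teal is ranked above Purple on 16 ballots, Purple above Teal on 17.

Purple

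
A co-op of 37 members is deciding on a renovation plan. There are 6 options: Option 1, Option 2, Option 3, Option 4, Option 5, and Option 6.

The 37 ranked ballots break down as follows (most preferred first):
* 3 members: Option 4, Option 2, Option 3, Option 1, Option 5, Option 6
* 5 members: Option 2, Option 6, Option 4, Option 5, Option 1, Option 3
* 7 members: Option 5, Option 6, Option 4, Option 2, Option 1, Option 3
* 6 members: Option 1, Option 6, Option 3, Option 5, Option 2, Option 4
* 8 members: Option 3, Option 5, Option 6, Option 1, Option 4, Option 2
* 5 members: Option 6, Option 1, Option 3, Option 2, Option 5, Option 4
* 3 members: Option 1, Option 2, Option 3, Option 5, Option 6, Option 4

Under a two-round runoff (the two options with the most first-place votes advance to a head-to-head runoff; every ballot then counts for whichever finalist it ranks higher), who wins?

Option 1

Round 1 first-place votes: Option 1 9, Option 2 5, Option 3 8, Option 4 3, Option 5 7, Option 6 5. Option 1 and Option 3 advance.
Runoff: Option 1 is ranked above Option 3 on 26 ballots, Option 3 above Option 1 on 11.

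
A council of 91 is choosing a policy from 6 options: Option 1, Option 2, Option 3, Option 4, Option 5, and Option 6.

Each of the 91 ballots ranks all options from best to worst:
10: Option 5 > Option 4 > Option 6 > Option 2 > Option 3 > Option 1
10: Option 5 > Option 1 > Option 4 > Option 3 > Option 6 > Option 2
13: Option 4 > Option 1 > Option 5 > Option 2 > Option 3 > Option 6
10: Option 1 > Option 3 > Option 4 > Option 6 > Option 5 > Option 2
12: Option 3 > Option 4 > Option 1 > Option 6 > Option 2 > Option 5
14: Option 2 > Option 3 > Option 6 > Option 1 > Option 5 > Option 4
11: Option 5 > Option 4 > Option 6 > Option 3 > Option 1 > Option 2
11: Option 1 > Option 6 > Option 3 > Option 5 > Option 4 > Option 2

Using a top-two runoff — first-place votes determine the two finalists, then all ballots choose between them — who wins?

Round 1 first-place votes: Option 1 21, Option 2 14, Option 3 12, Option 4 13, Option 5 31, Option 6 0. Option 5 and Option 1 advance.
Runoff: Option 5 is ranked above Option 1 on 31 ballots, Option 1 above Option 5 on 60.

Option 1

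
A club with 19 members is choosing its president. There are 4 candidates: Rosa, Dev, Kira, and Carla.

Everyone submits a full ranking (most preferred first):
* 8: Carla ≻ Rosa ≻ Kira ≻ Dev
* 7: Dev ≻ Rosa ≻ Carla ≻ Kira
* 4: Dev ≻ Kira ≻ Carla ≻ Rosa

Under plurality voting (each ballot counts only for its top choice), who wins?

First-place votes: Rosa 0, Dev 11, Kira 0, Carla 8.

Dev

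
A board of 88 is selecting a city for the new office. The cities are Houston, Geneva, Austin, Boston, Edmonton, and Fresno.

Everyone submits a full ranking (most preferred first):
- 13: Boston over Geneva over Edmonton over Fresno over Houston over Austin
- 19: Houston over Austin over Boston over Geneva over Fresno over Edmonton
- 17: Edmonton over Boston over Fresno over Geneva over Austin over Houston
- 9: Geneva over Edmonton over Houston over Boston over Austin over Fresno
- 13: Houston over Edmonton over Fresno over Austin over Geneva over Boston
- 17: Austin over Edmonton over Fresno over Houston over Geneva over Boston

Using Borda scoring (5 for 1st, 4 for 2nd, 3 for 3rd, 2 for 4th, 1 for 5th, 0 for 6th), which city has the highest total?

Edmonton

Houston: 13×1 + 19×5 + 17×0 + 9×3 + 13×5 + 17×2 = 234
Geneva: 13×4 + 19×2 + 17×2 + 9×5 + 13×1 + 17×1 = 199
Austin: 13×0 + 19×4 + 17×1 + 9×1 + 13×2 + 17×5 = 213
Boston: 13×5 + 19×3 + 17×4 + 9×2 + 13×0 + 17×0 = 208
Edmonton: 13×3 + 19×0 + 17×5 + 9×4 + 13×4 + 17×4 = 280
Fresno: 13×2 + 19×1 + 17×3 + 9×0 + 13×3 + 17×3 = 186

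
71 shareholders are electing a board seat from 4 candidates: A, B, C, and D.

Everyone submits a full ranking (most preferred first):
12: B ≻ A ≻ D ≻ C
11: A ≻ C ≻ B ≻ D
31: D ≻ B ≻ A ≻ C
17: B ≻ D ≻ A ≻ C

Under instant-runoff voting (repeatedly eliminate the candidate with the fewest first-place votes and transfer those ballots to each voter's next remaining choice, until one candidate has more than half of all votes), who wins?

Round 1: A 11, B 29, C 0, D 31. C eliminated.
Round 2: A 11, B 29, D 31. A eliminated.
Round 3: B 40, D 31. B has a majority (≥36).

B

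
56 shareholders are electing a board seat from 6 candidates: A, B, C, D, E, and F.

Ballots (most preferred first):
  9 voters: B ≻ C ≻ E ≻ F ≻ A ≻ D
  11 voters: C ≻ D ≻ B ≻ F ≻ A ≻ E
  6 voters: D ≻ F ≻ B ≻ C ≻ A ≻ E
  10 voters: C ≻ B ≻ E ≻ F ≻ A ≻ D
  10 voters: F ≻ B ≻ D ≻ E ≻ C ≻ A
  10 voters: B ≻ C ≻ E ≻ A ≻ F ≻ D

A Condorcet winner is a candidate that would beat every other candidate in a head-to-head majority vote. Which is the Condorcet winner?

B

B vs A: 56–0
B vs C: 35–21
B vs D: 39–17
B vs E: 56–0
B vs F: 40–16
B beats every other candidate.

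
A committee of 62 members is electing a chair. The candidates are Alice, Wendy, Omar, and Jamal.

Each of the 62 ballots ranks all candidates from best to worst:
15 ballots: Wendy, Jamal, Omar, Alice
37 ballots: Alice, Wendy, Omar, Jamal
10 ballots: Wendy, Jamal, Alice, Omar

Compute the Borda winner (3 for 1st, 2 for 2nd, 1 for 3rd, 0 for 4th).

Alice: 15×0 + 37×3 + 10×1 = 121
Wendy: 15×3 + 37×2 + 10×3 = 149
Omar: 15×1 + 37×1 + 10×0 = 52
Jamal: 15×2 + 37×0 + 10×2 = 50

Wendy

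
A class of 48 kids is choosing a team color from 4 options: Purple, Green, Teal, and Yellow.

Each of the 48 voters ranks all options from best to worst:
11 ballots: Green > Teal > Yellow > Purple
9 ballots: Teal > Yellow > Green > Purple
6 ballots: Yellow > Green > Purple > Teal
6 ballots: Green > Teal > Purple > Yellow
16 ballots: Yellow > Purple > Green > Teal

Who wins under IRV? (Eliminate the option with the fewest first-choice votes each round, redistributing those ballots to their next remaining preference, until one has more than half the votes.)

Yellow

Round 1: Purple 0, Green 17, Teal 9, Yellow 22. Purple eliminated.
Round 2: Green 17, Teal 9, Yellow 22. Teal eliminated.
Round 3: Green 17, Yellow 31. Yellow has a majority (≥25).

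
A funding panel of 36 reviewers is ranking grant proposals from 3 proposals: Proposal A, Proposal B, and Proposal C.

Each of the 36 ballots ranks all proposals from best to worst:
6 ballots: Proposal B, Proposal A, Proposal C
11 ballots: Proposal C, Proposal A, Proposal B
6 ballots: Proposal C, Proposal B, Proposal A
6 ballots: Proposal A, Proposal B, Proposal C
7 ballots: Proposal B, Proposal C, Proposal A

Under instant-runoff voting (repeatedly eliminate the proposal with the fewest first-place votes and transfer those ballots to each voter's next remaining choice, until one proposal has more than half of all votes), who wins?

Proposal B

Round 1: Proposal A 6, Proposal B 13, Proposal C 17. Proposal A eliminated.
Round 2: Proposal B 19, Proposal C 17. Proposal B has a majority (≥19).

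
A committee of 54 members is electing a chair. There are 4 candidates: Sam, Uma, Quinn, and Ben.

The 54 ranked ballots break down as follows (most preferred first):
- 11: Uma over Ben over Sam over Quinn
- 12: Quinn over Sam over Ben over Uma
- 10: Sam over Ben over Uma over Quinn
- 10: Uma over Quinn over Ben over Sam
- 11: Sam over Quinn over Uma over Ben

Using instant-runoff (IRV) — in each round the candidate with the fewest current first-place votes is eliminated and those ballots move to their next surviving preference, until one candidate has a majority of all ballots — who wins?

Sam

Round 1: Sam 21, Uma 21, Quinn 12, Ben 0. Ben eliminated.
Round 2: Sam 21, Uma 21, Quinn 12. Quinn eliminated.
Round 3: Sam 33, Uma 21. Sam has a majority (≥28).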